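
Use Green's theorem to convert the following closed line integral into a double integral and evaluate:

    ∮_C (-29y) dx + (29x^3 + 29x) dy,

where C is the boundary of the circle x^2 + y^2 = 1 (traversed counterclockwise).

Green's theorem converts the closed line integral into a double integral over the enclosed region D:

    ∮_C P dx + Q dy = ∬_D (∂Q/∂x - ∂P/∂y) dA.

Here P = -29y, Q = 29x^3 + 29x, so

    ∂Q/∂x = 87x^2 + 29,    ∂P/∂y = -29,
    ∂Q/∂x - ∂P/∂y = 87x^2 + 58.

D is the region x^2 + y^2 ≤ 1. Evaluating the double integral:

In polar coordinates (x = r cos θ, y = r sin θ, dA = r dr dθ) the integrand becomes 87r^2cos(θ)^2 + 58, so

    ∬_D (87x^2 + 58) dA = ∫_0^{2π} ∫_0^{1} (87r^2cos(θ)^2 + 58) · r dr dθ.

Inner (r from 0 to 1): 87cos(θ)^2/4 + 29.
Outer (θ from 0 to 2π): 319π/4.

Therefore ∮_C P dx + Q dy = 319π/4.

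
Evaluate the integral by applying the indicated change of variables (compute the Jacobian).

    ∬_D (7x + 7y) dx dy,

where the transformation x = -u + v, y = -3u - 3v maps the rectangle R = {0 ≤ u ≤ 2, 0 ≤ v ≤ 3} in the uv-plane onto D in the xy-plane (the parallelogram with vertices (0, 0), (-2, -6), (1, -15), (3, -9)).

Compute the Jacobian determinant of (x, y) with respect to (u, v):

    ∂(x,y)/∂(u,v) = | -1  1 | = (-1)(-3) - (1)(-3) = 6.
                   | -3  -3 |

Its absolute value is |J| = 6 (the area scaling factor).

Substituting x = -u + v, y = -3u - 3v into the integrand,

    7x + 7y → -28u - 14v,

so the integral becomes

    ∬_R (-28u - 14v) · |J| du dv = ∫_0^2 ∫_0^3 (-168u - 84v) dv du.

Inner (v): -504u - 378.
Outer (u): -1764.

Therefore ∬_D (7x + 7y) dx dy = -1764.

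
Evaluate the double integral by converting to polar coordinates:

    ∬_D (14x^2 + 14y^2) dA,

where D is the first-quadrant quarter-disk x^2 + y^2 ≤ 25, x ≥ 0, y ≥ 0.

The region D is 0 ≤ r ≤ 5, 0 ≤ θ ≤ π/2 in polar coordinates, where x = r cos(θ), y = r sin(θ), and dA = r dr dθ.

Under the substitution, the integrand becomes 14r^2, so

    ∬_D (14x^2 + 14y^2) dA = ∫_{0}^{π/2} ∫_{0}^{5} (14r^2) · r dr dθ.

Inner integral (in r): ∫_{0}^{5} (14r^2) · r dr = 4375/2.

Outer integral (in θ): ∫_{0}^{π/2} (4375/2) dθ = 4375π/4.

Therefore ∬_D (14x^2 + 14y^2) dA = 4375π/4.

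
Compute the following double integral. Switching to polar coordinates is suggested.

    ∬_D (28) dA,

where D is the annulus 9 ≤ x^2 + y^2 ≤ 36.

The region D is 3 ≤ r ≤ 6, 0 ≤ θ ≤ 2π in polar coordinates, where x = r cos(θ), y = r sin(θ), and dA = r dr dθ.

Under the substitution, the integrand becomes 28, so

    ∬_D (28) dA = ∫_{0}^{2π} ∫_{3}^{6} (28) · r dr dθ.

Inner integral (in r): ∫_{3}^{6} (28) · r dr = 378.

Outer integral (in θ): ∫_{0}^{2π} (378) dθ = 756π.

Therefore ∬_D (28) dA = 756π.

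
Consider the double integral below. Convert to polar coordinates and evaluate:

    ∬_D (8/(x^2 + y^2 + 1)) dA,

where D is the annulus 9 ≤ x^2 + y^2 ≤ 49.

The region D is 3 ≤ r ≤ 7, 0 ≤ θ ≤ 2π in polar coordinates, where x = r cos(θ), y = r sin(θ), and dA = r dr dθ.

Under the substitution, the integrand becomes 8/(r^2 + 1), so

    ∬_D (8/(x^2 + y^2 + 1)) dA = ∫_{0}^{2π} ∫_{3}^{7} (8/(r^2 + 1)) · r dr dθ.

Inner integral (in r): ∫_{3}^{7} (8/(r^2 + 1)) · r dr = log(625).

Outer integral (in θ): ∫_{0}^{2π} (log(625)) dθ = 8π log(5).

Therefore ∬_D (8/(x^2 + y^2 + 1)) dA = 8π log(5).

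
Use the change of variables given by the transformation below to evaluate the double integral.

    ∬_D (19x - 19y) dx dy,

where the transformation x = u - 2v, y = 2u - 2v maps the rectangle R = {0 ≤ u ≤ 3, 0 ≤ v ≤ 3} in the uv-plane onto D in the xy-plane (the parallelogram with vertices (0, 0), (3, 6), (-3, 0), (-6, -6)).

Compute the Jacobian determinant of (x, y) with respect to (u, v):

    ∂(x,y)/∂(u,v) = | 1  -2 | = (1)(-2) - (-2)(2) = 2.
                   | 2  -2 |

Its absolute value is |J| = 2 (the area scaling factor).

Substituting x = u - 2v, y = 2u - 2v into the integrand,

    19x - 19y → -19u,

so the integral becomes

    ∬_R (-19u) · |J| du dv = ∫_0^3 ∫_0^3 (-38u) dv du.

Inner (v): -114u.
Outer (u): -513.

Therefore ∬_D (19x - 19y) dx dy = -513.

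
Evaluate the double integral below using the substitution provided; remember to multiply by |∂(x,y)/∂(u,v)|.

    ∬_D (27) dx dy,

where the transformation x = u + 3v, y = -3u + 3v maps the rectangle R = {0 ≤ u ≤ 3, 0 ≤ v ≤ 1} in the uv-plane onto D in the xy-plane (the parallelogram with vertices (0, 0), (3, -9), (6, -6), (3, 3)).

Compute the Jacobian determinant of (x, y) with respect to (u, v):

    ∂(x,y)/∂(u,v) = | 1  3 | = (1)(3) - (3)(-3) = 12.
                   | -3  3 |

Its absolute value is |J| = 12 (the area scaling factor).

Substituting x = u + 3v, y = -3u + 3v into the integrand,

    27 → 27,

so the integral becomes

    ∬_R (27) · |J| du dv = ∫_0^3 ∫_0^1 (324) dv du.

Inner (v): 324.
Outer (u): 972.

Therefore ∬_D (27) dx dy = 972.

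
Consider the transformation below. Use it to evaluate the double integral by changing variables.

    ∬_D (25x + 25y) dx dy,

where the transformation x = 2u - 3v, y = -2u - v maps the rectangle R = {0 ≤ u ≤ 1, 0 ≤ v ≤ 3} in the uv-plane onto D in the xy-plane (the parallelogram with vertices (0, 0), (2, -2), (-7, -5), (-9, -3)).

Compute the Jacobian determinant of (x, y) with respect to (u, v):

    ∂(x,y)/∂(u,v) = | 2  -3 | = (2)(-1) - (-3)(-2) = -8.
                   | -2  -1 |

Its absolute value is |J| = 8 (the area scaling factor).

Substituting x = 2u - 3v, y = -2u - v into the integrand,

    25x + 25y → -100v,

so the integral becomes

    ∬_R (-100v) · |J| du dv = ∫_0^1 ∫_0^3 (-800v) dv du.

Inner (v): -3600.
Outer (u): -3600.

Therefore ∬_D (25x + 25y) dx dy = -3600.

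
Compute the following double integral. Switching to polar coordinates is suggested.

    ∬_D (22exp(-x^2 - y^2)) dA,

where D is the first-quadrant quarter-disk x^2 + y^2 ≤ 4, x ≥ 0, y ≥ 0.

The region D is 0 ≤ r ≤ 2, 0 ≤ θ ≤ π/2 in polar coordinates, where x = r cos(θ), y = r sin(θ), and dA = r dr dθ.

Under the substitution, the integrand becomes 22exp(-r^2), so

    ∬_D (22exp(-x^2 - y^2)) dA = ∫_{0}^{π/2} ∫_{0}^{2} (22exp(-r^2)) · r dr dθ.

Inner integral (in r): ∫_{0}^{2} (22exp(-r^2)) · r dr = 11 - 11exp(-4).

Outer integral (in θ): ∫_{0}^{π/2} (11 - 11exp(-4)) dθ = -11π (1 - exp(4))exp(-4)/2.

Therefore ∬_D (22exp(-x^2 - y^2)) dA = -11π (1 - exp(4))exp(-4)/2.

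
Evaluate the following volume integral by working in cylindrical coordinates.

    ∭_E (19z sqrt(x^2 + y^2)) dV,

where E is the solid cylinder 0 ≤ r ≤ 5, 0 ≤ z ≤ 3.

In cylindrical coordinates, x = r cos(θ), y = r sin(θ), z = z, and dV = r dr dθ dz.

The integrand becomes 19r z, so

    ∭_E (19z sqrt(x^2 + y^2)) dV = ∫_{0}^{2π} ∫_{0}^{5} ∫_{0}^{3} (19r z) · r dz dr dθ.

Inner (z): 171r^2/2.
Middle (r from 0 to 5): 7125/2.
Outer (θ): 7125π.

Therefore the triple integral equals 7125π.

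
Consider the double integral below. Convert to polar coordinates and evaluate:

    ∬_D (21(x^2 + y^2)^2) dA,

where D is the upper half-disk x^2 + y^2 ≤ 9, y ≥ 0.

The region D is 0 ≤ r ≤ 3, 0 ≤ θ ≤ π in polar coordinates, where x = r cos(θ), y = r sin(θ), and dA = r dr dθ.

Under the substitution, the integrand becomes 21r^4, so

    ∬_D (21(x^2 + y^2)^2) dA = ∫_{0}^{π} ∫_{0}^{3} (21r^4) · r dr dθ.

Inner integral (in r): ∫_{0}^{3} (21r^4) · r dr = 5103/2.

Outer integral (in θ): ∫_{0}^{π} (5103/2) dθ = 5103π/2.

Therefore ∬_D (21(x^2 + y^2)^2) dA = 5103π/2.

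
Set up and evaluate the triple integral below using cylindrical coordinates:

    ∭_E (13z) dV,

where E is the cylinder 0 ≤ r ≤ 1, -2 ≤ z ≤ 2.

In cylindrical coordinates, x = r cos(θ), y = r sin(θ), z = z, and dV = r dr dθ dz.

The integrand becomes 13z, so

    ∭_E (13z) dV = ∫_{0}^{2π} ∫_{0}^{1} ∫_{-2}^{2} (13z) · r dz dr dθ.

Inner (z): 0.
Middle (r from 0 to 1): 0.
Outer (θ): 0.

Therefore the triple integral equals 0.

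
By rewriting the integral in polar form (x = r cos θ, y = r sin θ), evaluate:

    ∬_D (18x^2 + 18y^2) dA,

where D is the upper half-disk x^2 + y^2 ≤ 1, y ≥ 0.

The region D is 0 ≤ r ≤ 1, 0 ≤ θ ≤ π in polar coordinates, where x = r cos(θ), y = r sin(θ), and dA = r dr dθ.

Under the substitution, the integrand becomes 18r^2, so

    ∬_D (18x^2 + 18y^2) dA = ∫_{0}^{π} ∫_{0}^{1} (18r^2) · r dr dθ.

Inner integral (in r): ∫_{0}^{1} (18r^2) · r dr = 9/2.

Outer integral (in θ): ∫_{0}^{π} (9/2) dθ = 9π/2.

Therefore ∬_D (18x^2 + 18y^2) dA = 9π/2.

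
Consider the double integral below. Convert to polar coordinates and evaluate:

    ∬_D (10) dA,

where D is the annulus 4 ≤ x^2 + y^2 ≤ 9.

The region D is 2 ≤ r ≤ 3, 0 ≤ θ ≤ 2π in polar coordinates, where x = r cos(θ), y = r sin(θ), and dA = r dr dθ.

Under the substitution, the integrand becomes 10, so

    ∬_D (10) dA = ∫_{0}^{2π} ∫_{2}^{3} (10) · r dr dθ.

Inner integral (in r): ∫_{2}^{3} (10) · r dr = 25.

Outer integral (in θ): ∫_{0}^{2π} (25) dθ = 50π.

Therefore ∬_D (10) dA = 50π.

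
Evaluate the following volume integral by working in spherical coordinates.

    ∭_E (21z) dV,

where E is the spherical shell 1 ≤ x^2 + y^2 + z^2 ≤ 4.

In spherical coordinates, x = ρ sin(φ) cos(θ), y = ρ sin(φ) sin(θ), z = ρ cos(φ), and dV = ρ^2 sin(φ) dρ dφ dθ.

The integrand becomes 21ρ cos(φ), so

    ∭_E (21z) dV = ∫_{0}^{2π} ∫_{0}^{π} ∫_{1}^{2} (21ρ cos(φ)) · ρ^2 sin(φ) dρ dφ dθ.

Inner (ρ): 315sin(2φ)/8.
Middle (φ): 0.
Outer (θ): 0.

Therefore the triple integral equals 0.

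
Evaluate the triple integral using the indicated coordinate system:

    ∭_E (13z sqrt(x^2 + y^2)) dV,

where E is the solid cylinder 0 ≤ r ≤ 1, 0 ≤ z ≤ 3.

In cylindrical coordinates, x = r cos(θ), y = r sin(θ), z = z, and dV = r dr dθ dz.

The integrand becomes 13r z, so

    ∭_E (13z sqrt(x^2 + y^2)) dV = ∫_{0}^{2π} ∫_{0}^{1} ∫_{0}^{3} (13r z) · r dz dr dθ.

Inner (z): 117r^2/2.
Middle (r from 0 to 1): 39/2.
Outer (θ): 39π.

Therefore the triple integral equals 39π.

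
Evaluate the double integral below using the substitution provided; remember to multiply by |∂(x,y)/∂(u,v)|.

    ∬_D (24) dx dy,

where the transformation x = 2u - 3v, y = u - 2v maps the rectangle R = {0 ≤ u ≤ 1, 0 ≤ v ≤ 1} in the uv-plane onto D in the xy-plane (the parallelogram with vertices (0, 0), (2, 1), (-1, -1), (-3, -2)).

Compute the Jacobian determinant of (x, y) with respect to (u, v):

    ∂(x,y)/∂(u,v) = | 2  -3 | = (2)(-2) - (-3)(1) = -1.
                   | 1  -2 |

Its absolute value is |J| = 1 (the area scaling factor).

Substituting x = 2u - 3v, y = u - 2v into the integrand,

    24 → 24,

so the integral becomes

    ∬_R (24) · |J| du dv = ∫_0^1 ∫_0^1 (24) dv du.

Inner (v): 24.
Outer (u): 24.

Therefore ∬_D (24) dx dy = 24.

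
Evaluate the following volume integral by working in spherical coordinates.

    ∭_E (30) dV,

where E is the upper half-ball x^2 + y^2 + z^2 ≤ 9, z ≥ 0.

In spherical coordinates, x = ρ sin(φ) cos(θ), y = ρ sin(φ) sin(θ), z = ρ cos(φ), and dV = ρ^2 sin(φ) dρ dφ dθ.

The integrand becomes 30, so

    ∭_E (30) dV = ∫_{0}^{2π} ∫_{0}^{π/2} ∫_{0}^{3} (30) · ρ^2 sin(φ) dρ dφ dθ.

Inner (ρ): 270sin(φ).
Middle (φ): 270.
Outer (θ): 540π.

Therefore the triple integral equals 540π.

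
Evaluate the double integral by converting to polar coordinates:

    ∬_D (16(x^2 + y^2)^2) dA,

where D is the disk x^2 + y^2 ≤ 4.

The region D is 0 ≤ r ≤ 2, 0 ≤ θ ≤ 2π in polar coordinates, where x = r cos(θ), y = r sin(θ), and dA = r dr dθ.

Under the substitution, the integrand becomes 16r^4, so

    ∬_D (16(x^2 + y^2)^2) dA = ∫_{0}^{2π} ∫_{0}^{2} (16r^4) · r dr dθ.

Inner integral (in r): ∫_{0}^{2} (16r^4) · r dr = 512/3.

Outer integral (in θ): ∫_{0}^{2π} (512/3) dθ = 1024π/3.

Therefore ∬_D (16(x^2 + y^2)^2) dA = 1024π/3.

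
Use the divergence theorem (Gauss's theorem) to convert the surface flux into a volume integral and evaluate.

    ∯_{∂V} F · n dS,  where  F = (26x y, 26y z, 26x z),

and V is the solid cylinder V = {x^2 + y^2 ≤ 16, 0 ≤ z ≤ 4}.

By the divergence theorem,

    ∯_{∂V} F · n dS = ∭_V (∇ · F) dV.

Compute the divergence:
    ∇ · F = ∂F_x/∂x + ∂F_y/∂y + ∂F_z/∂z = 26y + 26z + 26x = 26x + 26y + 26z.

In cylindrical coordinates, x = r cos(θ), y = r sin(θ), z = z, dV = r dr dθ dz, with 0 ≤ r ≤ 4, 0 ≤ θ ≤ 2π, 0 ≤ z ≤ 4.

The integrand, after substitution and multiplying by the volume element, becomes (26sqrt(2)r sin(θ + π/4) + 26z) · r, so

    ∭_V (∇·F) dV = ∫_0^{2π} ∫_0^{4} ∫_0^{4} (26sqrt(2)r sin(θ + π/4) + 26z) · r dz dr dθ.

Inner (z from 0 to 4): 104r (sqrt(2)r sin(θ + π/4) + 2).
Middle (r from 0 to 4): 6656sqrt(2)sin(θ + π/4)/3 + 1664.
Outer (θ from 0 to 2π): 3328π.

Therefore ∯_{∂V} F · n dS = 3328π.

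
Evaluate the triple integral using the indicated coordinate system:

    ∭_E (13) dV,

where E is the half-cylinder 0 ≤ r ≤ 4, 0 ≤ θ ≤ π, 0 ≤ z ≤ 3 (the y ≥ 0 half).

In cylindrical coordinates, x = r cos(θ), y = r sin(θ), z = z, and dV = r dr dθ dz.

The integrand becomes 13, so

    ∭_E (13) dV = ∫_{0}^{π} ∫_{0}^{4} ∫_{0}^{3} (13) · r dz dr dθ.

Inner (z): 39r.
Middle (r from 0 to 4): 312.
Outer (θ): 312π.

Therefore the triple integral equals 312π.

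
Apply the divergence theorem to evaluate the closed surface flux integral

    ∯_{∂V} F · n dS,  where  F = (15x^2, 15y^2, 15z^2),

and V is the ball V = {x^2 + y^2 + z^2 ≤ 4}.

By the divergence theorem,

    ∯_{∂V} F · n dS = ∭_V (∇ · F) dV.

Compute the divergence:
    ∇ · F = ∂F_x/∂x + ∂F_y/∂y + ∂F_z/∂z = 30x + 30y + 30z.

In spherical coordinates, x = ρ sin(φ) cos(θ), y = ρ sin(φ) sin(θ), z = ρ cos(φ), dV = ρ^2 sin(φ) dρ dφ dθ, with 0 ≤ ρ ≤ 2, 0 ≤ φ ≤ π, 0 ≤ θ ≤ 2π.

The integrand, after substitution and multiplying by the volume element, becomes (30ρ (sqrt(2)sin(φ)sin(θ + π/4) + cos(φ))) · ρ^2 sin(φ), so

    ∭_V (∇·F) dV = ∫_0^{2π} ∫_0^{π} ∫_0^{2} (30ρ (sqrt(2)sin(φ)sin(θ + π/4) + cos(φ))) · ρ^2 sin(φ) dρ dφ dθ.

Inner (ρ from 0 to 2): 120(sqrt(2)sin(φ)sin(θ + π/4) + cos(φ))sin(φ).
Middle (φ from 0 to π): 60sqrt(2)π sin(θ + π/4).
Outer (θ from 0 to 2π): 0.

Therefore ∯_{∂V} F · n dS = 0.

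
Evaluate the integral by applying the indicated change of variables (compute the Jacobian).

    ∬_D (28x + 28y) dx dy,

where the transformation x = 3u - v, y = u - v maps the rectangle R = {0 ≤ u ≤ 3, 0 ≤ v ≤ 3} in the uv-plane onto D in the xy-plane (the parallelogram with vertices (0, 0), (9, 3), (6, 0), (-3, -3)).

Compute the Jacobian determinant of (x, y) with respect to (u, v):

    ∂(x,y)/∂(u,v) = | 3  -1 | = (3)(-1) - (-1)(1) = -2.
                   | 1  -1 |

Its absolute value is |J| = 2 (the area scaling factor).

Substituting x = 3u - v, y = u - v into the integrand,

    28x + 28y → 112u - 56v,

so the integral becomes

    ∬_R (112u - 56v) · |J| du dv = ∫_0^3 ∫_0^3 (224u - 112v) dv du.

Inner (v): 672u - 504.
Outer (u): 1512.

Therefore ∬_D (28x + 28y) dx dy = 1512.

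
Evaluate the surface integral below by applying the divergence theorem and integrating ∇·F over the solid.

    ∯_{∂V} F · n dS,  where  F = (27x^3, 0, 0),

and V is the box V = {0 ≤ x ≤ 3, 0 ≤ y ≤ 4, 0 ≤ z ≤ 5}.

By the divergence theorem,

    ∯_{∂V} F · n dS = ∭_V (∇ · F) dV.

Compute the divergence:
    ∇ · F = ∂F_x/∂x + ∂F_y/∂y + ∂F_z/∂z = 81x^2 + 0 + 0 = 81x^2.

V is a rectangular box, so dV = dx dy dz with 0 ≤ x ≤ 3, 0 ≤ y ≤ 4, 0 ≤ z ≤ 5.

Integrate (81x^2) over V as an iterated integral:

    ∭_V (∇·F) dV = ∫_0^{3} ∫_0^{4} ∫_0^{5} (81x^2) dz dy dx.

Inner (z from 0 to 5): 405x^2.
Middle (y from 0 to 4): 1620x^2.
Outer (x from 0 to 3): 14580.

Therefore ∯_{∂V} F · n dS = 14580.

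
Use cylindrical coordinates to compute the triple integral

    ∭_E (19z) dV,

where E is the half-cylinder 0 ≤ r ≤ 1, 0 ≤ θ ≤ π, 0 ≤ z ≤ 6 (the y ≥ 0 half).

In cylindrical coordinates, x = r cos(θ), y = r sin(θ), z = z, and dV = r dr dθ dz.

The integrand becomes 19z, so

    ∭_E (19z) dV = ∫_{0}^{π} ∫_{0}^{1} ∫_{0}^{6} (19z) · r dz dr dθ.

Inner (z): 342r.
Middle (r from 0 to 1): 171.
Outer (θ): 171π.

Therefore the triple integral equals 171π.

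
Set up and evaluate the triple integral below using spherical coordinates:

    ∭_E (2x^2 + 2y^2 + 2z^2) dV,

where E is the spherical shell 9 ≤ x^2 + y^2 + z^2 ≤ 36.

In spherical coordinates, x = ρ sin(φ) cos(θ), y = ρ sin(φ) sin(θ), z = ρ cos(φ), and dV = ρ^2 sin(φ) dρ dφ dθ.

The integrand becomes 2ρ^2, so

    ∭_E (2x^2 + 2y^2 + 2z^2) dV = ∫_{0}^{2π} ∫_{0}^{π} ∫_{3}^{6} (2ρ^2) · ρ^2 sin(φ) dρ dφ dθ.

Inner (ρ): 15066sin(φ)/5.
Middle (φ): 30132/5.
Outer (θ): 60264π/5.

Therefore the triple integral equals 60264π/5.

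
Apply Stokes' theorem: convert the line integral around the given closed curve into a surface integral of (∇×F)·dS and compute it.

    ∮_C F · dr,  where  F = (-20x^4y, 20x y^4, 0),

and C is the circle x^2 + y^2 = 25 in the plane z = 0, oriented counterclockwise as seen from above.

Let S be the flat disk x^2 + y^2 ≤ 25 in the plane z = 0, with upward unit normal n̂ = ẑ. By Stokes' theorem,

    ∮_C F · dr = ∬_S (∇ × F) · n̂ dS = ∬_D (curl F)_z dA,

where D is the disk x^2 + y^2 ≤ 25.

Compute the curl of F = (-20x^4y, 20x y^4, 0):
    (∇ × F)_x = ∂F_z/∂y - ∂F_y/∂z = 0,
    (∇ × F)_y = ∂F_x/∂z - ∂F_z/∂x = 0,
    (∇ × F)_z = ∂F_y/∂x - ∂F_x/∂y = 20x^4 + 20y^4.

On z = 0, (curl F)_z = 20x^4 + 20y^4.

Convert to polar (x = r cos θ, y = r sin θ, dA = r dr dθ); the integrand becomes 20r^4(sin(θ)^4 + cos(θ)^4), so

    ∬_D (curl F)_z dA = ∫_0^{2π} ∫_0^{5} (20r^4(sin(θ)^4 + cos(θ)^4)) · r dr dθ.

Inner (r from 0 to 5): 156250sin(θ)^4/3 + 156250cos(θ)^4/3.
Outer (θ from 0 to 2π): 78125π.

Therefore ∮_C F · dr = 78125π.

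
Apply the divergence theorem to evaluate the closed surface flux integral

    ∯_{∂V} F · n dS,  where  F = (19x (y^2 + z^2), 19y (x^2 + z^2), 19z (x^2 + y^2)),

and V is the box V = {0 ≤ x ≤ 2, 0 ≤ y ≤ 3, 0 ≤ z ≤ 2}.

By the divergence theorem,

    ∯_{∂V} F · n dS = ∭_V (∇ · F) dV.

Compute the divergence:
    ∇ · F = ∂F_x/∂x + ∂F_y/∂y + ∂F_z/∂z = 19y^2 + 19z^2 + 19x^2 + 19z^2 + 19x^2 + 19y^2 = 38x^2 + 38y^2 + 38z^2.

V is a rectangular box, so dV = dx dy dz with 0 ≤ x ≤ 2, 0 ≤ y ≤ 3, 0 ≤ z ≤ 2.

Integrate (38x^2 + 38y^2 + 38z^2) over V as an iterated integral:

    ∭_V (∇·F) dV = ∫_0^{2} ∫_0^{3} ∫_0^{2} (38x^2 + 38y^2 + 38z^2) dz dy dx.

Inner (z from 0 to 2): 76x^2 + 76y^2 + 304/3.
Middle (y from 0 to 3): 228x^2 + 988.
Outer (x from 0 to 2): 2584.

Therefore ∯_{∂V} F · n dS = 2584.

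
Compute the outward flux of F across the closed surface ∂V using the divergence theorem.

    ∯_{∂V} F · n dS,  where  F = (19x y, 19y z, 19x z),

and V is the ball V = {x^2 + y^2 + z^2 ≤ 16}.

By the divergence theorem,

    ∯_{∂V} F · n dS = ∭_V (∇ · F) dV.

Compute the divergence:
    ∇ · F = ∂F_x/∂x + ∂F_y/∂y + ∂F_z/∂z = 19y + 19z + 19x = 19x + 19y + 19z.

In spherical coordinates, x = ρ sin(φ) cos(θ), y = ρ sin(φ) sin(θ), z = ρ cos(φ), dV = ρ^2 sin(φ) dρ dφ dθ, with 0 ≤ ρ ≤ 4, 0 ≤ φ ≤ π, 0 ≤ θ ≤ 2π.

The integrand, after substitution and multiplying by the volume element, becomes (19ρ (sqrt(2)sin(φ)sin(θ + π/4) + cos(φ))) · ρ^2 sin(φ), so

    ∭_V (∇·F) dV = ∫_0^{2π} ∫_0^{π} ∫_0^{4} (19ρ (sqrt(2)sin(φ)sin(θ + π/4) + cos(φ))) · ρ^2 sin(φ) dρ dφ dθ.

Inner (ρ from 0 to 4): 1216(sqrt(2)sin(φ)sin(θ + π/4) + cos(φ))sin(φ).
Middle (φ from 0 to π): 608sqrt(2)π sin(θ + π/4).
Outer (θ from 0 to 2π): 0.

Therefore ∯_{∂V} F · n dS = 0.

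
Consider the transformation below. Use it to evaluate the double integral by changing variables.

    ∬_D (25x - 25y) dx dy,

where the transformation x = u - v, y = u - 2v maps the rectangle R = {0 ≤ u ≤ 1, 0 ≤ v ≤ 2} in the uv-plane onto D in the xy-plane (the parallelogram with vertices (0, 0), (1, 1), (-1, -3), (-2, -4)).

Compute the Jacobian determinant of (x, y) with respect to (u, v):

    ∂(x,y)/∂(u,v) = | 1  -1 | = (1)(-2) - (-1)(1) = -1.
                   | 1  -2 |

Its absolute value is |J| = 1 (the area scaling factor).

Substituting x = u - v, y = u - 2v into the integrand,

    25x - 25y → 25v,

so the integral becomes

    ∬_R (25v) · |J| du dv = ∫_0^1 ∫_0^2 (25v) dv du.

Inner (v): 50.
Outer (u): 50.

Therefore ∬_D (25x - 25y) dx dy = 50.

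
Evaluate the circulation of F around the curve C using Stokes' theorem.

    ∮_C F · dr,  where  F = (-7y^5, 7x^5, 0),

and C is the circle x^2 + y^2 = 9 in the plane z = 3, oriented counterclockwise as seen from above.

Let S be the flat disk x^2 + y^2 ≤ 9 in the plane z = 3, with upward unit normal n̂ = ẑ. By Stokes' theorem,

    ∮_C F · dr = ∬_S (∇ × F) · n̂ dS = ∬_D (curl F)_z dA,

where D is the disk x^2 + y^2 ≤ 9.

Compute the curl of F = (-7y^5, 7x^5, 0):
    (∇ × F)_x = ∂F_z/∂y - ∂F_y/∂z = 0,
    (∇ × F)_y = ∂F_x/∂z - ∂F_z/∂x = 0,
    (∇ × F)_z = ∂F_y/∂x - ∂F_x/∂y = 35x^4 + 35y^4.

On z = 3, (curl F)_z = 35x^4 + 35y^4.

Convert to polar (x = r cos θ, y = r sin θ, dA = r dr dθ); the integrand becomes 35r^4(sin(θ)^4 + cos(θ)^4), so

    ∬_D (curl F)_z dA = ∫_0^{2π} ∫_0^{3} (35r^4(sin(θ)^4 + cos(θ)^4)) · r dr dθ.

Inner (r from 0 to 3): 8505sin(θ)^4/2 + 8505cos(θ)^4/2.
Outer (θ from 0 to 2π): 25515π/4.

Therefore ∮_C F · dr = 25515π/4.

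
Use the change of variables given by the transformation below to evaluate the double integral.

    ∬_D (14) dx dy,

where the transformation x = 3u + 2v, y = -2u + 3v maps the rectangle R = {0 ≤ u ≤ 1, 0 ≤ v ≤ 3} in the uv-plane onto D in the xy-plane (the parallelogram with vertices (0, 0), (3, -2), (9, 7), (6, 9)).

Compute the Jacobian determinant of (x, y) with respect to (u, v):

    ∂(x,y)/∂(u,v) = | 3  2 | = (3)(3) - (2)(-2) = 13.
                   | -2  3 |

Its absolute value is |J| = 13 (the area scaling factor).

Substituting x = 3u + 2v, y = -2u + 3v into the integrand,

    14 → 14,

so the integral becomes

    ∬_R (14) · |J| du dv = ∫_0^1 ∫_0^3 (182) dv du.

Inner (v): 546.
Outer (u): 546.

Therefore ∬_D (14) dx dy = 546.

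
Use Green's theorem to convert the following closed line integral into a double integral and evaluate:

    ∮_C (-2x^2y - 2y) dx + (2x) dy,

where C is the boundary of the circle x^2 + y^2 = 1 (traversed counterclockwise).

Green's theorem converts the closed line integral into a double integral over the enclosed region D:

    ∮_C P dx + Q dy = ∬_D (∂Q/∂x - ∂P/∂y) dA.

Here P = -2x^2y - 2y, Q = 2x, so

    ∂Q/∂x = 2,    ∂P/∂y = -2x^2 - 2,
    ∂Q/∂x - ∂P/∂y = 2x^2 + 4.

D is the region x^2 + y^2 ≤ 1. Evaluating the double integral:

In polar coordinates (x = r cos θ, y = r sin θ, dA = r dr dθ) the integrand becomes 2r^2cos(θ)^2 + 4, so

    ∬_D (2x^2 + 4) dA = ∫_0^{2π} ∫_0^{1} (2r^2cos(θ)^2 + 4) · r dr dθ.

Inner (r from 0 to 1): cos(θ)^2/2 + 2.
Outer (θ from 0 to 2π): 9π/2.

Therefore ∮_C P dx + Q dy = 9π/2.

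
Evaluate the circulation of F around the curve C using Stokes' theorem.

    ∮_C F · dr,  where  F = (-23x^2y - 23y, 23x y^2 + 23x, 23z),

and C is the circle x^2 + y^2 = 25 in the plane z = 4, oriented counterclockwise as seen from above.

Let S be the flat disk x^2 + y^2 ≤ 25 in the plane z = 4, with upward unit normal n̂ = ẑ. By Stokes' theorem,

    ∮_C F · dr = ∬_S (∇ × F) · n̂ dS = ∬_D (curl F)_z dA,

where D is the disk x^2 + y^2 ≤ 25.

Compute the curl of F = (-23x^2y - 23y, 23x y^2 + 23x, 23z):
    (∇ × F)_x = ∂F_z/∂y - ∂F_y/∂z = 0,
    (∇ × F)_y = ∂F_x/∂z - ∂F_z/∂x = 0,
    (∇ × F)_z = ∂F_y/∂x - ∂F_x/∂y = 23x^2 + 23y^2 + 46.

On z = 4, (curl F)_z = 23x^2 + 23y^2 + 46.

Convert to polar (x = r cos θ, y = r sin θ, dA = r dr dθ); the integrand becomes 23r^2 + 46, so

    ∬_D (curl F)_z dA = ∫_0^{2π} ∫_0^{5} (23r^2 + 46) · r dr dθ.

Inner (r from 0 to 5): 16675/4.
Outer (θ from 0 to 2π): 16675π/2.

Therefore ∮_C F · dr = 16675π/2.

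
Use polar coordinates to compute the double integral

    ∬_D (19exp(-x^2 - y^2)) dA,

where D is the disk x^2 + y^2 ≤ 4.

The region D is 0 ≤ r ≤ 2, 0 ≤ θ ≤ 2π in polar coordinates, where x = r cos(θ), y = r sin(θ), and dA = r dr dθ.

Under the substitution, the integrand becomes 19exp(-r^2), so

    ∬_D (19exp(-x^2 - y^2)) dA = ∫_{0}^{2π} ∫_{0}^{2} (19exp(-r^2)) · r dr dθ.

Inner integral (in r): ∫_{0}^{2} (19exp(-r^2)) · r dr = 19/2 - 19exp(-4)/2.

Outer integral (in θ): ∫_{0}^{2π} (19/2 - 19exp(-4)/2) dθ = -19π exp(-4) + 19π.

Therefore ∬_D (19exp(-x^2 - y^2)) dA = -19π exp(-4) + 19π.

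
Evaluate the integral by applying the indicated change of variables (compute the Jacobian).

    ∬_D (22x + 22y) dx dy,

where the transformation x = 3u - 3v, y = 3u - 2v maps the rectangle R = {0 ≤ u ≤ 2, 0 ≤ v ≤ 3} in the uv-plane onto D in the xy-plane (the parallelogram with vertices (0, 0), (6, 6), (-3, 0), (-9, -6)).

Compute the Jacobian determinant of (x, y) with respect to (u, v):

    ∂(x,y)/∂(u,v) = | 3  -3 | = (3)(-2) - (-3)(3) = 3.
                   | 3  -2 |

Its absolute value is |J| = 3 (the area scaling factor).

Substituting x = 3u - 3v, y = 3u - 2v into the integrand,

    22x + 22y → 132u - 110v,

so the integral becomes

    ∬_R (132u - 110v) · |J| du dv = ∫_0^2 ∫_0^3 (396u - 330v) dv du.

Inner (v): 1188u - 1485.
Outer (u): -594.

Therefore ∬_D (22x + 22y) dx dy = -594.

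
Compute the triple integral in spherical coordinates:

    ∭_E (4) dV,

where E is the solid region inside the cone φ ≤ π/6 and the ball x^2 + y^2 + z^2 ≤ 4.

In spherical coordinates, x = ρ sin(φ) cos(θ), y = ρ sin(φ) sin(θ), z = ρ cos(φ), and dV = ρ^2 sin(φ) dρ dφ dθ.

The integrand becomes 4, so

    ∭_E (4) dV = ∫_{0}^{2π} ∫_{0}^{π/6} ∫_{0}^{2} (4) · ρ^2 sin(φ) dρ dφ dθ.

Inner (ρ): 32sin(φ)/3.
Middle (φ): 32/3 - 16sqrt(3)/3.
Outer (θ): 32π (2 - sqrt(3))/3.

Therefore the triple integral equals 32π (2 - sqrt(3))/3.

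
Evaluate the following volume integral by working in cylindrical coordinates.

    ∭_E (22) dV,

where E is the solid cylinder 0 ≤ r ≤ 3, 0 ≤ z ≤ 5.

In cylindrical coordinates, x = r cos(θ), y = r sin(θ), z = z, and dV = r dr dθ dz.

The integrand becomes 22, so

    ∭_E (22) dV = ∫_{0}^{2π} ∫_{0}^{3} ∫_{0}^{5} (22) · r dz dr dθ.

Inner (z): 110r.
Middle (r from 0 to 3): 495.
Outer (θ): 990π.

Therefore the triple integral equals 990π.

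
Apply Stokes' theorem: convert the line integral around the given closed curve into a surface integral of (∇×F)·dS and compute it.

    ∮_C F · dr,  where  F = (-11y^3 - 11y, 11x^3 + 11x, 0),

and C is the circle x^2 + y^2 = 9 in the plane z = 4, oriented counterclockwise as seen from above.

Let S be the flat disk x^2 + y^2 ≤ 9 in the plane z = 4, with upward unit normal n̂ = ẑ. By Stokes' theorem,

    ∮_C F · dr = ∬_S (∇ × F) · n̂ dS = ∬_D (curl F)_z dA,

where D is the disk x^2 + y^2 ≤ 9.

Compute the curl of F = (-11y^3 - 11y, 11x^3 + 11x, 0):
    (∇ × F)_x = ∂F_z/∂y - ∂F_y/∂z = 0,
    (∇ × F)_y = ∂F_x/∂z - ∂F_z/∂x = 0,
    (∇ × F)_z = ∂F_y/∂x - ∂F_x/∂y = 33x^2 + 33y^2 + 22.

On z = 4, (curl F)_z = 33x^2 + 33y^2 + 22.

Convert to polar (x = r cos θ, y = r sin θ, dA = r dr dθ); the integrand becomes 33r^2 + 22, so

    ∬_D (curl F)_z dA = ∫_0^{2π} ∫_0^{3} (33r^2 + 22) · r dr dθ.

Inner (r from 0 to 3): 3069/4.
Outer (θ from 0 to 2π): 3069π/2.

Therefore ∮_C F · dr = 3069π/2.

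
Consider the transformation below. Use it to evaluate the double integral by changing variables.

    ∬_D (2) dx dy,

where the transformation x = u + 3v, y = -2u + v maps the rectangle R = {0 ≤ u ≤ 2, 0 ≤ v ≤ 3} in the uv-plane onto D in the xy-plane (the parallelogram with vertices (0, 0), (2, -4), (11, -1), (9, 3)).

Compute the Jacobian determinant of (x, y) with respect to (u, v):

    ∂(x,y)/∂(u,v) = | 1  3 | = (1)(1) - (3)(-2) = 7.
                   | -2  1 |

Its absolute value is |J| = 7 (the area scaling factor).

Substituting x = u + 3v, y = -2u + v into the integrand,

    2 → 2,

so the integral becomes

    ∬_R (2) · |J| du dv = ∫_0^2 ∫_0^3 (14) dv du.

Inner (v): 42.
Outer (u): 84.

Therefore ∬_D (2) dx dy = 84.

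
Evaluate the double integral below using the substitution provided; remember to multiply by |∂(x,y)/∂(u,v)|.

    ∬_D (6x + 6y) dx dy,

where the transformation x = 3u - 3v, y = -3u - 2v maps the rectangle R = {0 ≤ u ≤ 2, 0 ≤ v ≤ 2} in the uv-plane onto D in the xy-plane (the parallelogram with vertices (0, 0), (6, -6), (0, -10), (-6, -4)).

Compute the Jacobian determinant of (x, y) with respect to (u, v):

    ∂(x,y)/∂(u,v) = | 3  -3 | = (3)(-2) - (-3)(-3) = -15.
                   | -3  -2 |

Its absolute value is |J| = 15 (the area scaling factor).

Substituting x = 3u - 3v, y = -3u - 2v into the integrand,

    6x + 6y → -30v,

so the integral becomes

    ∬_R (-30v) · |J| du dv = ∫_0^2 ∫_0^2 (-450v) dv du.

Inner (v): -900.
Outer (u): -1800.

Therefore ∬_D (6x + 6y) dx dy = -1800.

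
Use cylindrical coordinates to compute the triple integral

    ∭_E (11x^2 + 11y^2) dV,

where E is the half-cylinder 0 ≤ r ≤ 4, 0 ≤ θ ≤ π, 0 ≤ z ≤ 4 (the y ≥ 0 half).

In cylindrical coordinates, x = r cos(θ), y = r sin(θ), z = z, and dV = r dr dθ dz.

The integrand becomes 11r^2, so

    ∭_E (11x^2 + 11y^2) dV = ∫_{0}^{π} ∫_{0}^{4} ∫_{0}^{4} (11r^2) · r dz dr dθ.

Inner (z): 44r^3.
Middle (r from 0 to 4): 2816.
Outer (θ): 2816π.

Therefore the triple integral equals 2816π.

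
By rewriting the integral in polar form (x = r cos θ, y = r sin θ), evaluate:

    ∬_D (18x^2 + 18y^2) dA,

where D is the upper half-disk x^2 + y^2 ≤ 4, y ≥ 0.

The region D is 0 ≤ r ≤ 2, 0 ≤ θ ≤ π in polar coordinates, where x = r cos(θ), y = r sin(θ), and dA = r dr dθ.

Under the substitution, the integrand becomes 18r^2, so

    ∬_D (18x^2 + 18y^2) dA = ∫_{0}^{π} ∫_{0}^{2} (18r^2) · r dr dθ.

Inner integral (in r): ∫_{0}^{2} (18r^2) · r dr = 72.

Outer integral (in θ): ∫_{0}^{π} (72) dθ = 72π.

Therefore ∬_D (18x^2 + 18y^2) dA = 72π.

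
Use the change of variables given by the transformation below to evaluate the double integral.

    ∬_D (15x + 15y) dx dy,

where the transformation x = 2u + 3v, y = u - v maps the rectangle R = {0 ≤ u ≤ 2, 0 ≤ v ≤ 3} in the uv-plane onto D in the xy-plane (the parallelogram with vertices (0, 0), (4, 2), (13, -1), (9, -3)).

Compute the Jacobian determinant of (x, y) with respect to (u, v):

    ∂(x,y)/∂(u,v) = | 2  3 | = (2)(-1) - (3)(1) = -5.
                   | 1  -1 |

Its absolute value is |J| = 5 (the area scaling factor).

Substituting x = 2u + 3v, y = u - v into the integrand,

    15x + 15y → 45u + 30v,

so the integral becomes

    ∬_R (45u + 30v) · |J| du dv = ∫_0^2 ∫_0^3 (225u + 150v) dv du.

Inner (v): 675u + 675.
Outer (u): 2700.

Therefore ∬_D (15x + 15y) dx dy = 2700.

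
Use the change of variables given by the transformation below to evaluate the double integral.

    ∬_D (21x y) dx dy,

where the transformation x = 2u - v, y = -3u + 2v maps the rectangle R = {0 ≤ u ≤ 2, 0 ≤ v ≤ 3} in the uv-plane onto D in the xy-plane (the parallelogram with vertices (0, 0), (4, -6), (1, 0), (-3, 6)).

Compute the Jacobian determinant of (x, y) with respect to (u, v):

    ∂(x,y)/∂(u,v) = | 2  -1 | = (2)(2) - (-1)(-3) = 1.
                   | -3  2 |

Its absolute value is |J| = 1 (the area scaling factor).

Substituting x = 2u - v, y = -3u + 2v into the integrand,

    21x y → -126u^2 + 147u v - 42v^2,

so the integral becomes

    ∬_R (-126u^2 + 147u v - 42v^2) · |J| du dv = ∫_0^2 ∫_0^3 (-126u^2 + 147u v - 42v^2) dv du.

Inner (v): -378u^2 + 1323u/2 - 378.
Outer (u): -441.

Therefore ∬_D (21x y) dx dy = -441.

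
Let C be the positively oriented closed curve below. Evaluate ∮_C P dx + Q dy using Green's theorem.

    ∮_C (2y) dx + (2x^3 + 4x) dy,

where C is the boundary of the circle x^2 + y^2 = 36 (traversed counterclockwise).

Green's theorem converts the closed line integral into a double integral over the enclosed region D:

    ∮_C P dx + Q dy = ∬_D (∂Q/∂x - ∂P/∂y) dA.

Here P = 2y, Q = 2x^3 + 4x, so

    ∂Q/∂x = 6x^2 + 4,    ∂P/∂y = 2,
    ∂Q/∂x - ∂P/∂y = 6x^2 + 2.

D is the region x^2 + y^2 ≤ 36. Evaluating the double integral:

In polar coordinates (x = r cos θ, y = r sin θ, dA = r dr dθ) the integrand becomes 6r^2cos(θ)^2 + 2, so

    ∬_D (6x^2 + 2) dA = ∫_0^{2π} ∫_0^{6} (6r^2cos(θ)^2 + 2) · r dr dθ.

Inner (r from 0 to 6): 1944cos(θ)^2 + 36.
Outer (θ from 0 to 2π): 2016π.

Therefore ∮_C P dx + Q dy = 2016π.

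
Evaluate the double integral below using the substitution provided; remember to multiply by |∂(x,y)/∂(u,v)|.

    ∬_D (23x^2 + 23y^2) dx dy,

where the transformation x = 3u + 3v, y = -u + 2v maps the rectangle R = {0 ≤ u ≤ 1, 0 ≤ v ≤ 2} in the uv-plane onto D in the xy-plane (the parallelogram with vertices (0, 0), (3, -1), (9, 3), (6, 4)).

Compute the Jacobian determinant of (x, y) with respect to (u, v):

    ∂(x,y)/∂(u,v) = | 3  3 | = (3)(2) - (3)(-1) = 9.
                   | -1  2 |

Its absolute value is |J| = 9 (the area scaling factor).

Substituting x = 3u + 3v, y = -u + 2v into the integrand,

    23x^2 + 23y^2 → 230u^2 + 322u v + 299v^2,

so the integral becomes

    ∬_R (230u^2 + 322u v + 299v^2) · |J| du dv = ∫_0^1 ∫_0^2 (2070u^2 + 2898u v + 2691v^2) dv du.

Inner (v): 4140u^2 + 5796u + 7176.
Outer (u): 11454.

Therefore ∬_D (23x^2 + 23y^2) dx dy = 11454.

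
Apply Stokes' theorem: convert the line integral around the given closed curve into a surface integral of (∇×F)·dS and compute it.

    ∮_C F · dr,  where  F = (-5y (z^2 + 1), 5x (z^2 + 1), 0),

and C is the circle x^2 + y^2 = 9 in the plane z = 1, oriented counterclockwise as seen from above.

Let S be the flat disk x^2 + y^2 ≤ 9 in the plane z = 1, with upward unit normal n̂ = ẑ. By Stokes' theorem,

    ∮_C F · dr = ∬_S (∇ × F) · n̂ dS = ∬_D (curl F)_z dA,

where D is the disk x^2 + y^2 ≤ 9.

Compute the curl of F = (-5y (z^2 + 1), 5x (z^2 + 1), 0):
    (∇ × F)_x = ∂F_z/∂y - ∂F_y/∂z = -10x z,
    (∇ × F)_y = ∂F_x/∂z - ∂F_z/∂x = -10y z,
    (∇ × F)_z = ∂F_y/∂x - ∂F_x/∂y = 10z^2 + 10.

On z = 1, (curl F)_z = 20.

Convert to polar (x = r cos θ, y = r sin θ, dA = r dr dθ); the integrand becomes 20, so

    ∬_D (curl F)_z dA = ∫_0^{2π} ∫_0^{3} (20) · r dr dθ.

Inner (r from 0 to 3): 90.
Outer (θ from 0 to 2π): 180π.

Therefore ∮_C F · dr = 180π.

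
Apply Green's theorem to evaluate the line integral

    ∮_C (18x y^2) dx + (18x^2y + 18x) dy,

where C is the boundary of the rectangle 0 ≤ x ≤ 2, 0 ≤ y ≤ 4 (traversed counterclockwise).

Green's theorem converts the closed line integral into a double integral over the enclosed region D:

    ∮_C P dx + Q dy = ∬_D (∂Q/∂x - ∂P/∂y) dA.

Here P = 18x y^2, Q = 18x^2y + 18x, so

    ∂Q/∂x = 36x y + 18,    ∂P/∂y = 36x y,
    ∂Q/∂x - ∂P/∂y = 18.

D is the region 0 ≤ x ≤ 2, 0 ≤ y ≤ 4. Evaluating the double integral:

    ∬_D (18) dA = ∫_0^{2} ∫_0^{4} (18) dy dx.

Inner (y from 0 to 4): 72.
Outer (x from 0 to 2): 144.

Therefore ∮_C P dx + Q dy = 144.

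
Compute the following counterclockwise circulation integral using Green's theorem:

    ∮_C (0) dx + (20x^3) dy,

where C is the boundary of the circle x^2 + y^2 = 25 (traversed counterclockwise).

Green's theorem converts the closed line integral into a double integral over the enclosed region D:

    ∮_C P dx + Q dy = ∬_D (∂Q/∂x - ∂P/∂y) dA.

Here P = 0, Q = 20x^3, so

    ∂Q/∂x = 60x^2,    ∂P/∂y = 0,
    ∂Q/∂x - ∂P/∂y = 60x^2.

D is the region x^2 + y^2 ≤ 25. Evaluating the double integral:

In polar coordinates (x = r cos θ, y = r sin θ, dA = r dr dθ) the integrand becomes 60r^2cos(θ)^2, so

    ∬_D (60x^2) dA = ∫_0^{2π} ∫_0^{5} (60r^2cos(θ)^2) · r dr dθ.

Inner (r from 0 to 5): 9375cos(θ)^2.
Outer (θ from 0 to 2π): 9375π.

Therefore ∮_C P dx + Q dy = 9375π.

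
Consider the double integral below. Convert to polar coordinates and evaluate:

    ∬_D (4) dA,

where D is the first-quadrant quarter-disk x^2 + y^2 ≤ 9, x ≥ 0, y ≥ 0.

The region D is 0 ≤ r ≤ 3, 0 ≤ θ ≤ π/2 in polar coordinates, where x = r cos(θ), y = r sin(θ), and dA = r dr dθ.

Under the substitution, the integrand becomes 4, so

    ∬_D (4) dA = ∫_{0}^{π/2} ∫_{0}^{3} (4) · r dr dθ.

Inner integral (in r): ∫_{0}^{3} (4) · r dr = 18.

Outer integral (in θ): ∫_{0}^{π/2} (18) dθ = 9π.

Therefore ∬_D (4) dA = 9π.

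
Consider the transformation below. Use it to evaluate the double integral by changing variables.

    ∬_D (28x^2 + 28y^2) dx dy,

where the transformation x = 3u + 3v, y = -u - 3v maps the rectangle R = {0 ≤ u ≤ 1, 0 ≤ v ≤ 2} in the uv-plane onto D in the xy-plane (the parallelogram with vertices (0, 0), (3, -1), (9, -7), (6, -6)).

Compute the Jacobian determinant of (x, y) with respect to (u, v):

    ∂(x,y)/∂(u,v) = | 3  3 | = (3)(-3) - (3)(-1) = -6.
                   | -1  -3 |

Its absolute value is |J| = 6 (the area scaling factor).

Substituting x = 3u + 3v, y = -u - 3v into the integrand,

    28x^2 + 28y^2 → 280u^2 + 672u v + 504v^2,

so the integral becomes

    ∬_R (280u^2 + 672u v + 504v^2) · |J| du dv = ∫_0^1 ∫_0^2 (1680u^2 + 4032u v + 3024v^2) dv du.

Inner (v): 3360u^2 + 8064u + 8064.
Outer (u): 13216.

Therefore ∬_D (28x^2 + 28y^2) dx dy = 13216.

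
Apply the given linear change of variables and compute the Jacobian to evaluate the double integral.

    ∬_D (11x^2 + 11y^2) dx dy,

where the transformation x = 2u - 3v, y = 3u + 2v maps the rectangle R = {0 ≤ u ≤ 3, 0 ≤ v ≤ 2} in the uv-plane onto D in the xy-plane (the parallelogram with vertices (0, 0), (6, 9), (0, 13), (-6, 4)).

Compute the Jacobian determinant of (x, y) with respect to (u, v):

    ∂(x,y)/∂(u,v) = | 2  -3 | = (2)(2) - (-3)(3) = 13.
                   | 3  2 |

Its absolute value is |J| = 13 (the area scaling factor).

Substituting x = 2u - 3v, y = 3u + 2v into the integrand,

    11x^2 + 11y^2 → 143u^2 + 143v^2,

so the integral becomes

    ∬_R (143u^2 + 143v^2) · |J| du dv = ∫_0^3 ∫_0^2 (1859u^2 + 1859v^2) dv du.

Inner (v): 3718u^2 + 14872/3.
Outer (u): 48334.

Therefore ∬_D (11x^2 + 11y^2) dx dy = 48334.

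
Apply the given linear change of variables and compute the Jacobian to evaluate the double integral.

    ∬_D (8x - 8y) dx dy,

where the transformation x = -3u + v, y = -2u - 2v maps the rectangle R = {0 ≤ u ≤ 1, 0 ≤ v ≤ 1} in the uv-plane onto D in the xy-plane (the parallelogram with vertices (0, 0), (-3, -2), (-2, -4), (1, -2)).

Compute the Jacobian determinant of (x, y) with respect to (u, v):

    ∂(x,y)/∂(u,v) = | -3  1 | = (-3)(-2) - (1)(-2) = 8.
                   | -2  -2 |

Its absolute value is |J| = 8 (the area scaling factor).

Substituting x = -3u + v, y = -2u - 2v into the integrand,

    8x - 8y → -8u + 24v,

so the integral becomes

    ∬_R (-8u + 24v) · |J| du dv = ∫_0^1 ∫_0^1 (-64u + 192v) dv du.

Inner (v): 96 - 64u.
Outer (u): 64.

Therefore ∬_D (8x - 8y) dx dy = 64.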